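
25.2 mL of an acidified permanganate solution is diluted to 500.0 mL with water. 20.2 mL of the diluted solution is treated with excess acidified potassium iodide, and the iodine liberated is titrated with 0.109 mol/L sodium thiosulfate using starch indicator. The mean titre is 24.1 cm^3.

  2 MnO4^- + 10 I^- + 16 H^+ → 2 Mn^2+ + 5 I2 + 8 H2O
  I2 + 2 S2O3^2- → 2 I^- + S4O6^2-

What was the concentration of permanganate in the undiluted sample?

n(S2O3^2-) = 0.0241 × 0.109 = 2.63 × 10^-3 mol
n(I2) = n(S2O3^2-)/2 = 1.31 × 10^-3 mol
From the 2:5 ratio, n(MnO4^-) in the aliquot = 2/5 × 1.31 × 10^-3 = 5.25 × 10^-4 mol
[MnO4^-]_dilute = 5.25 × 10^-4 / 0.0202 = 0.0260 mol/L
[MnO4^-]_original = 0.0260 × 500.0/25.2 = 0.516 mol/L

0.516 mol/L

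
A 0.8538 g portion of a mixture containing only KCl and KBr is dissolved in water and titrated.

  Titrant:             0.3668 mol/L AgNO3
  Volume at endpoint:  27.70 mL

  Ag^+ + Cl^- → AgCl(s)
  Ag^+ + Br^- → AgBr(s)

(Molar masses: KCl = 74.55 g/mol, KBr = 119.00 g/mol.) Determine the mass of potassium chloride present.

0.5959 g

n(AgNO3) = 0.02770 × 0.3668 = 0.01016 mol
Let x = n(KCl), y = n(KBr).
Titrant: 1x + 1y = 0.01016;  mass: 74.55x + 119.00y = 0.8538
Solving, x = 7.993 × 10^-3 mol, y = 2.167 × 10^-3 mol
mass of KCl = 7.993 × 10^-3 × 74.55 = 0.5959 g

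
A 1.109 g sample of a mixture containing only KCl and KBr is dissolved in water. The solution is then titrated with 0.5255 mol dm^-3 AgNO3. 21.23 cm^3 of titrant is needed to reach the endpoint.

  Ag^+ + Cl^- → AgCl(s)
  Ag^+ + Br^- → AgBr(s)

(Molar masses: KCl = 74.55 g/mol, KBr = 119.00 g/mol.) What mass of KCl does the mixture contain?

0.3666 g

n(AgNO3) = 0.02123 × 0.5255 = 0.01116 mol
Let x = n(KCl), y = n(KBr).
Titrant: 1x + 1y = 0.01116;  mass: 74.55x + 119.00y = 1.109
Solving, x = 4.918 × 10^-3 mol, y = 6.238 × 10^-3 mol
mass of KCl = 4.918 × 10^-3 × 74.55 = 0.3666 g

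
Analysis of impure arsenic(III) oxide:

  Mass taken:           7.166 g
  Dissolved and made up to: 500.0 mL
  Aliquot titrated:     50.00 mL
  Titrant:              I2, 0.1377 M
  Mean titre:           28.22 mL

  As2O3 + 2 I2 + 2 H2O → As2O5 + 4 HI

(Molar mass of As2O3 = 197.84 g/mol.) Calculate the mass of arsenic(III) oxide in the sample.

n(I2) per titration = 0.02822 × 0.1377 = 3.886 × 10^-3 mol
From the 1:2 ratio, n(As2O3) in each aliquot = 1/2 × 3.886 × 10^-3 = 1.943 × 10^-3 mol
n(As2O3) in the whole flask = 1.943 × 10^-3 × 500.0/50.00 = 0.01943 mol
mass of As2O3 = 0.01943 × 197.84 = 3.844 g

3.844 g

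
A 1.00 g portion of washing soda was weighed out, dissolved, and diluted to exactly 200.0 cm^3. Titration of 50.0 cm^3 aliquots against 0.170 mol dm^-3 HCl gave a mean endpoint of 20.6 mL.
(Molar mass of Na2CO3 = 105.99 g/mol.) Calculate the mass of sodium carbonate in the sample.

0.742 g

Na2CO3 + 2 HCl → 2 NaCl + H2O + CO2
n(HCl) per titration = 0.0206 × 0.170 = 3.50 × 10^-3 mol
From the 1:2 ratio, n(Na2CO3) in each aliquot = 1/2 × 3.50 × 10^-3 = 1.75 × 10^-3 mol
n(Na2CO3) in the whole flask = 1.75 × 10^-3 × 200.0/50.0 = 7.00 × 10^-3 mol
mass of Na2CO3 = 7.00 × 10^-3 × 105.99 = 0.742 g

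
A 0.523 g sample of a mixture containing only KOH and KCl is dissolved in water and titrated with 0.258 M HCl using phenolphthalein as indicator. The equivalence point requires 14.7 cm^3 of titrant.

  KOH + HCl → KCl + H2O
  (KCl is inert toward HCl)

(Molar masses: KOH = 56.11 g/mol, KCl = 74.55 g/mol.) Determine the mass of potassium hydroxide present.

n(HCl) = 0.0147 × 0.258 = 3.79 × 10^-3 mol
Let x = n(KOH), y = n(KCl).
Titrant: 1x = 3.79 × 10^-3;  mass: 56.11x + 74.55y = 0.523
Solving, x = 3.79 × 10^-3 mol, y = 4.16 × 10^-3 mol
mass of KOH = 3.79 × 10^-3 × 56.11 = 0.213 g

0.213 g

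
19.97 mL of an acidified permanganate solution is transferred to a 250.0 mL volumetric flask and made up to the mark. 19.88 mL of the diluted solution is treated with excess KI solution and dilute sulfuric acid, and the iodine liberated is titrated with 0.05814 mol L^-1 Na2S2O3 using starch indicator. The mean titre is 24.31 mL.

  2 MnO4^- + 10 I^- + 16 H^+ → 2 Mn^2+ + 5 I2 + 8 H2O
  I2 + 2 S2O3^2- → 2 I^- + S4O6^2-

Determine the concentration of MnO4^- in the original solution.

n(S2O3^2-) = 0.02431 × 0.05814 = 1.413 × 10^-3 mol
n(I2) = n(S2O3^2-)/2 = 7.067 × 10^-4 mol
From the 2:5 ratio, n(MnO4^-) in the aliquot = 2/5 × 7.067 × 10^-4 = 2.827 × 10^-4 mol
[MnO4^-]_dilute = 2.827 × 10^-4 / 0.01988 = 0.01422 mol/L
[MnO4^-]_original = 0.01422 × 250.0/19.97 = 0.1780 mol/L

0.1780 mol/L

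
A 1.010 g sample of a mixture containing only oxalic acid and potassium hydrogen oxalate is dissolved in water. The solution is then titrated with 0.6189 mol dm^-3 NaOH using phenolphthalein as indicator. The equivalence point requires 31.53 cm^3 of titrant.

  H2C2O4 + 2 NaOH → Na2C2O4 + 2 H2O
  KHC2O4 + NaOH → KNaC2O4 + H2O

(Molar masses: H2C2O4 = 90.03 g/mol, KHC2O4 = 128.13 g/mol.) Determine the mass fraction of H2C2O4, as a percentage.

79.92 %

n(NaOH) = 0.03153 × 0.6189 = 0.01951 mol
Let x = n(H2C2O4), y = n(KHC2O4).
Titrant: 2x + 1y = 0.01951;  mass: 90.03x + 128.13y = 1.010
Solving, x = 8.965 × 10^-3 mol, y = 1.583 × 10^-3 mol
mass of H2C2O4 = 8.965 × 10^-3 × 90.03 = 0.8072 g
% H2C2O4 = 0.8072 / 1.010 × 100 = 79.92 %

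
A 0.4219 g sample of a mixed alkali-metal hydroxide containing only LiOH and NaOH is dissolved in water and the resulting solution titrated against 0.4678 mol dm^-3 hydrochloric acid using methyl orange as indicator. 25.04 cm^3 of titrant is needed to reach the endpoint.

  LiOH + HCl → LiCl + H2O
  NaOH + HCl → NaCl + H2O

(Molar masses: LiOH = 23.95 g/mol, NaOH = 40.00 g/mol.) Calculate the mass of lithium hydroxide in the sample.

n(HCl) = 0.02504 × 0.4678 = 0.01171 mol
Let x = n(LiOH), y = n(NaOH).
Titrant: 1x + 1y = 0.01171;  mass: 23.95x + 40.00y = 0.4219
Solving, x = 2.906 × 10^-3 mol, y = 8.807 × 10^-3 mol
mass of LiOH = 2.906 × 10^-3 × 23.95 = 0.06961 g

0.06961 g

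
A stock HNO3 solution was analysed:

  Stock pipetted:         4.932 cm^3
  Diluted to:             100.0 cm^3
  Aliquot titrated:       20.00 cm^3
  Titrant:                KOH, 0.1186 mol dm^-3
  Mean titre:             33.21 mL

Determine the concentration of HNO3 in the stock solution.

3.993 mol/L

HNO3 + KOH → KNO3 + H2O
n(KOH) = 0.03321 × 0.1186 = 3.939 × 10^-3 mol
n(HNO3) in the aliquot = 3.939 × 10^-3 mol (1:1 ratio)
[HNO3]_dilute = 3.939 × 10^-3 / 0.02000 = 0.1969 mol/L
Dilution factor = 100.0 / 4.932 = 20.28
[HNO3]_stock = 0.1969 × 20.28 = 3.993 mol/L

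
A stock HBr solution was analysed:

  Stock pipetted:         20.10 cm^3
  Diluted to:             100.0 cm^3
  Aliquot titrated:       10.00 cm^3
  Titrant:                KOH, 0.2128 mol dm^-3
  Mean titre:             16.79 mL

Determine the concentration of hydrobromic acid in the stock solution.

HBr + KOH → KBr + H2O
n(KOH) = 0.01679 × 0.2128 = 3.573 × 10^-3 mol
n(HBr) in the aliquot = 3.573 × 10^-3 mol (1:1 ratio)
[HBr]_dilute = 3.573 × 10^-3 / 0.01000 = 0.3573 mol/L
Dilution factor = 100.0 / 20.10 = 4.975
[HBr]_stock = 0.3573 × 4.975 = 1.778 mol/L

1.778 mol/L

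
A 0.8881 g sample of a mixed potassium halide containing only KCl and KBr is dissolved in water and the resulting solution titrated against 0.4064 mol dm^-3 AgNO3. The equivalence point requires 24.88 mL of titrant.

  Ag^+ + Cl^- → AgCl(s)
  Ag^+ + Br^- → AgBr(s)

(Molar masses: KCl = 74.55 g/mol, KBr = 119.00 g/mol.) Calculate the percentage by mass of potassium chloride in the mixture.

59.51 %

n(AgNO3) = 0.02488 × 0.4064 = 0.01011 mol
Let x = n(KCl), y = n(KBr).
Titrant: 1x + 1y = 0.01011;  mass: 74.55x + 119.00y = 0.8881
Solving, x = 7.090 × 10^-3 mol, y = 3.022 × 10^-3 mol
mass of KCl = 7.090 × 10^-3 × 74.55 = 0.5285 g
% KCl = 0.5285 / 0.8881 × 100 = 59.51 %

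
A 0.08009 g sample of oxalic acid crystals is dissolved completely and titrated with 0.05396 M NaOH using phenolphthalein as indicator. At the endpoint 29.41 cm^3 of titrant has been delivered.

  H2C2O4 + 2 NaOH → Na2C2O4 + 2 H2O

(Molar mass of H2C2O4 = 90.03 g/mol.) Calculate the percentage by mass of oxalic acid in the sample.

89.20 %

n(NaOH) = 0.02941 L × 0.05396 mol/L = 1.587 × 10^-3 mol
From the 1:2 ratio, n(H2C2O4) = 1/2 × 1.587 × 10^-3 = 7.935 × 10^-4 mol
mass of H2C2O4 = 7.935 × 10^-4 × 90.03 g/mol = 0.07144 g
% H2C2O4 = 0.07144 / 0.08009 × 100 = 89.20 %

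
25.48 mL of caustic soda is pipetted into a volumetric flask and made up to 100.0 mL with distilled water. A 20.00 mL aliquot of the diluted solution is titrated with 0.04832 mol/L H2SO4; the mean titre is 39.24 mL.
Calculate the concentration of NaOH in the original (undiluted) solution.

0.7441 mol/L

2 NaOH + H2SO4 → Na2SO4 + 2 H2O
n(H2SO4) = 0.03924 × 0.04832 = 1.896 × 10^-3 mol
From the 2:1 ratio, n(NaOH) in the aliquot = 2/1 × 1.896 × 10^-3 = 3.792 × 10^-3 mol
[NaOH]_dilute = 3.792 × 10^-3 / 0.02000 = 0.1896 mol/L
Dilution factor = 100.0 / 25.48 = 3.925
[NaOH]_stock = 0.1896 × 3.925 = 0.7441 mol/L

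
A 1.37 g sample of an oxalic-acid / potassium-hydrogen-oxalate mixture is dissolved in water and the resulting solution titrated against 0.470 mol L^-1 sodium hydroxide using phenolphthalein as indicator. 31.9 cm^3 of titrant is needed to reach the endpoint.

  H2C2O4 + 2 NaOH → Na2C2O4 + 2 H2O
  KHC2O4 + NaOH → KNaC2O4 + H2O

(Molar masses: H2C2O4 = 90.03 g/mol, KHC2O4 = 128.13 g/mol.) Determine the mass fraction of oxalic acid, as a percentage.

n(NaOH) = 0.0319 × 0.470 = 0.0150 mol
Let x = n(H2C2O4), y = n(KHC2O4).
Titrant: 2x + 1y = 0.0150;  mass: 90.03x + 128.13y = 1.37
Solving, x = 3.32 × 10^-3 mol, y = 8.36 × 10^-3 mol
mass of H2C2O4 = 3.32 × 10^-3 × 90.03 = 0.298 g
% H2C2O4 = 0.298 / 1.37 × 100 = 21.8 %

21.8 %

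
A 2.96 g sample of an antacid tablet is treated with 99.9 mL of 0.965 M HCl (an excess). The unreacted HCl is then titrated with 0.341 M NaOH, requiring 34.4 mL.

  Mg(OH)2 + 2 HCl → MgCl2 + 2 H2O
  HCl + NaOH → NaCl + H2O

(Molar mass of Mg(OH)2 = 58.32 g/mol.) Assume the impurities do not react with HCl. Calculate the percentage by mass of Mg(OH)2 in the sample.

n(HCl) added = 0.0999 × 0.965 = 0.0964 mol
n(NaOH) used in back-titration = 0.0344 × 0.341 = 0.0117 mol
n(HCl) left over = 0.0117 mol (1:1 ratio)
n(HCl) consumed by analyte = 0.0964 − 0.0117 = 0.0847 mol
From the 1:2 ratio, n(Mg(OH)2) = 1/2 × 0.0847 = 0.0423 mol
mass of Mg(OH)2 = 0.0423 × 58.32 = 2.47 g
% Mg(OH)2 = 2.47 / 2.96 × 100 = 83.4 %

83.4 %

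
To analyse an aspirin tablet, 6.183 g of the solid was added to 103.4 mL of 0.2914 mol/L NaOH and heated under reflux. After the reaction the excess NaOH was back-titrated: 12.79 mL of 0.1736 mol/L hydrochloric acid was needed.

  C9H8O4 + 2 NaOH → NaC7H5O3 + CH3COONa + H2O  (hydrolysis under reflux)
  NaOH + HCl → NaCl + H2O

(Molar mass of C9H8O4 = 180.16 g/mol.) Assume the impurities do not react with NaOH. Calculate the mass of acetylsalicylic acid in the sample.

n(NaOH) added = 0.1034 × 0.2914 = 0.03013 mol
n(HCl) used in back-titration = 0.01279 × 0.1736 = 2.220 × 10^-3 mol
n(NaOH) left over = 2.220 × 10^-3 mol (1:1 ratio)
n(NaOH) consumed by analyte = 0.03013 − 2.220 × 10^-3 = 0.02791 mol
From the 1:2 ratio, n(C9H8O4) = 1/2 × 0.02791 = 0.01396 mol
mass of C9H8O4 = 0.01396 × 180.16 = 2.514 g

2.514 g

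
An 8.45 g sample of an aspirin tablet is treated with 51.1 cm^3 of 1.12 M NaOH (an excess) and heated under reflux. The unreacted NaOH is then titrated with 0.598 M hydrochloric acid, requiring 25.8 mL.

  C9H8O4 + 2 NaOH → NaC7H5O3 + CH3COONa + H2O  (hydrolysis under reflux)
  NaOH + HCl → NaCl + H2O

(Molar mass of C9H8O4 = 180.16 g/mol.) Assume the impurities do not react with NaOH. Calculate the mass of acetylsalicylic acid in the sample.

3.77 g

n(NaOH) added = 0.0511 × 1.12 = 0.0572 mol
n(HCl) used in back-titration = 0.0258 × 0.598 = 0.0154 mol
n(NaOH) left over = 0.0154 mol (1:1 ratio)
n(NaOH) consumed by analyte = 0.0572 − 0.0154 = 0.0418 mol
From the 1:2 ratio, n(C9H8O4) = 1/2 × 0.0418 = 0.0209 mol
mass of C9H8O4 = 0.0209 × 180.16 = 3.77 g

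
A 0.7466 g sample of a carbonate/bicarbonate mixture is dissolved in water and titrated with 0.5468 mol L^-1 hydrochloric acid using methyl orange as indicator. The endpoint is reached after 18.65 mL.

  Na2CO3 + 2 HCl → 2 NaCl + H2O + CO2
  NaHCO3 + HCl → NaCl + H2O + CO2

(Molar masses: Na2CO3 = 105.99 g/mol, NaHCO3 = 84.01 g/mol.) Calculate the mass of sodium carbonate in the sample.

0.1882 g

n(HCl) = 0.01865 × 0.5468 = 0.01020 mol
Let x = n(Na2CO3), y = n(NaHCO3).
Titrant: 2x + 1y = 0.01020;  mass: 105.99x + 84.01y = 0.7466
Solving, x = 1.775 × 10^-3 mol, y = 6.647 × 10^-3 mol
mass of Na2CO3 = 1.775 × 10^-3 × 105.99 = 0.1882 g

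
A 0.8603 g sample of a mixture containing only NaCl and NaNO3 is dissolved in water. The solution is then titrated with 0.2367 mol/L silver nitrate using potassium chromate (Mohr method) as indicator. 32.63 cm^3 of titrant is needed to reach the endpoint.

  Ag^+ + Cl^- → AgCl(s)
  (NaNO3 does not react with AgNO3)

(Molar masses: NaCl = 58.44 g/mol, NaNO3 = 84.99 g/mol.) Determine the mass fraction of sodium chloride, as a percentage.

52.47 %

n(AgNO3) = 0.03263 × 0.2367 = 7.724 × 10^-3 mol
Let x = n(NaCl), y = n(NaNO3).
Titrant: 1x = 7.724 × 10^-3;  mass: 58.44x + 84.99y = 0.8603
Solving, x = 7.724 × 10^-3 mol, y = 4.812 × 10^-3 mol
mass of NaCl = 7.724 × 10^-3 × 58.44 = 0.4514 g
% NaCl = 0.4514 / 0.8603 × 100 = 52.47 %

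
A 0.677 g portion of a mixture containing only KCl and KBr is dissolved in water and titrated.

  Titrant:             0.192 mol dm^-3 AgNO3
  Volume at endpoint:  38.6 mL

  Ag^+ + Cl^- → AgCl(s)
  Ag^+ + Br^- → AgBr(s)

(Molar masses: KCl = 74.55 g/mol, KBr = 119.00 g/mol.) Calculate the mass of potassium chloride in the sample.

0.344 g

n(AgNO3) = 0.0386 × 0.192 = 7.41 × 10^-3 mol
Let x = n(KCl), y = n(KBr).
Titrant: 1x + 1y = 7.41 × 10^-3;  mass: 74.55x + 119.00y = 0.677
Solving, x = 4.61 × 10^-3 mol, y = 2.80 × 10^-3 mol
mass of KCl = 4.61 × 10^-3 × 74.55 = 0.344 g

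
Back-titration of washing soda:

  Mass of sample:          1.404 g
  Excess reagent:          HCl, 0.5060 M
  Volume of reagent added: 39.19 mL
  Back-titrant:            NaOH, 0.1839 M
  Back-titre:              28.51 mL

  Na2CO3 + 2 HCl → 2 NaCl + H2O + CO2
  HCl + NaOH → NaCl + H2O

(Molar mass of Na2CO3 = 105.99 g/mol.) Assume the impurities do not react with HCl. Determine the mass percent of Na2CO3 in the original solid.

55.06 %

n(HCl) added = 0.03919 × 0.5060 = 0.01983 mol
n(NaOH) used in back-titration = 0.02851 × 0.1839 = 5.243 × 10^-3 mol
n(HCl) left over = 5.243 × 10^-3 mol (1:1 ratio)
n(HCl) consumed by analyte = 0.01983 − 5.243 × 10^-3 = 0.01459 mol
From the 1:2 ratio, n(Na2CO3) = 1/2 × 0.01459 = 7.294 × 10^-3 mol
mass of Na2CO3 = 7.294 × 10^-3 × 105.99 = 0.7730 g
% Na2CO3 = 0.7730 / 1.404 × 100 = 55.06 %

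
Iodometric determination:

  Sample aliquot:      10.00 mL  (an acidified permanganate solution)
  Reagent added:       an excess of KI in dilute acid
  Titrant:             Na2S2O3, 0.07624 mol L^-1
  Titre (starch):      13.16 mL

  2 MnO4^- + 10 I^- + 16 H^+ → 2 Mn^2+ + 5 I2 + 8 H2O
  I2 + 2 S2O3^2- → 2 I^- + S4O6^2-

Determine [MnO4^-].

0.02007 mol/L

n(S2O3^2-) = 0.01316 × 0.07624 = 1.003 × 10^-3 mol
n(I2) = n(S2O3^2-)/2 = 5.017 × 10^-4 mol
From the 2:5 ratio, n(MnO4^-) in the aliquot = 2/5 × 5.017 × 10^-4 = 2.007 × 10^-4 mol
[MnO4^-] = 2.007 × 10^-4 / 0.01000 = 0.02007 mol/L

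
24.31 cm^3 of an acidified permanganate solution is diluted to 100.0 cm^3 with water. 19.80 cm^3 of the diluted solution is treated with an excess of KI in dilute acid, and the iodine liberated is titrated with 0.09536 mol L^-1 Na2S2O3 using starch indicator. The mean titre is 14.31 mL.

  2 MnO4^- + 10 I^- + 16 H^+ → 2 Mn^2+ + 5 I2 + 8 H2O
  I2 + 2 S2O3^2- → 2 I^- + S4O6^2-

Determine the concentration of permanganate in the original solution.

n(S2O3^2-) = 0.01431 × 0.09536 = 1.365 × 10^-3 mol
n(I2) = n(S2O3^2-)/2 = 6.823 × 10^-4 mol
From the 2:5 ratio, n(MnO4^-) in the aliquot = 2/5 × 6.823 × 10^-4 = 2.729 × 10^-4 mol
[MnO4^-]_dilute = 2.729 × 10^-4 / 0.01980 = 0.01378 mol/L
[MnO4^-]_original = 0.01378 × 100.0/24.31 = 0.05670 mol/L

0.05670 mol/L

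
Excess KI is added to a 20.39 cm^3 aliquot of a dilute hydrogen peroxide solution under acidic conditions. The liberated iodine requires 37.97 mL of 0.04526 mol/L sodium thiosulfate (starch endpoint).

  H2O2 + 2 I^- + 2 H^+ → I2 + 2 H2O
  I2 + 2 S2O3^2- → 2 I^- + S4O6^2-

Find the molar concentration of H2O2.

0.04214 mol/L

n(S2O3^2-) = 0.03797 × 0.04526 = 1.719 × 10^-3 mol
n(I2) = n(S2O3^2-)/2 = 8.593 × 10^-4 mol
n(H2O2) in the aliquot = 8.593 × 10^-4 mol (1:1 ratio)
[H2O2] = 8.593 × 10^-4 / 0.02039 = 0.04214 mol/L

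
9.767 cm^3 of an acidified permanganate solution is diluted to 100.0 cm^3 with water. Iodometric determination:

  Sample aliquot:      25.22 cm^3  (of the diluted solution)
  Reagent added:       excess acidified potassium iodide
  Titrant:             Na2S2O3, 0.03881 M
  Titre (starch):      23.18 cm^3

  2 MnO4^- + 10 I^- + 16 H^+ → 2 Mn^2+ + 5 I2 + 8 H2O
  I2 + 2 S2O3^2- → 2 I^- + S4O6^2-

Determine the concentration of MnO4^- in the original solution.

n(S2O3^2-) = 0.02318 × 0.03881 = 8.996 × 10^-4 mol
n(I2) = n(S2O3^2-)/2 = 4.498 × 10^-4 mol
From the 2:5 ratio, n(MnO4^-) in the aliquot = 2/5 × 4.498 × 10^-4 = 1.799 × 10^-4 mol
[MnO4^-]_dilute = 1.799 × 10^-4 / 0.02522 = 0.007134 mol/L
[MnO4^-]_original = 0.007134 × 100.0/9.767 = 0.07304 mol/L

0.07304 M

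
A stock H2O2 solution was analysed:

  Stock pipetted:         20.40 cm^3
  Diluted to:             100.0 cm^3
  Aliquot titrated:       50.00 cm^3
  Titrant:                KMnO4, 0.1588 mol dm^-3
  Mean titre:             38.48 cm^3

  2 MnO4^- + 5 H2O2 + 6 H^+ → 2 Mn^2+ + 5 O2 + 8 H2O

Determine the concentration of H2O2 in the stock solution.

1.498 mol/L

n(KMnO4) = 0.03848 × 0.1588 = 6.111 × 10^-3 mol
From the 5:2 ratio, n(H2O2) in the aliquot = 5/2 × 6.111 × 10^-3 = 0.01528 mol
[H2O2]_dilute = 0.01528 / 0.05000 = 0.3055 mol/L
Dilution factor = 100.0 / 20.40 = 4.902
[H2O2]_stock = 0.3055 × 4.902 = 1.498 mol/L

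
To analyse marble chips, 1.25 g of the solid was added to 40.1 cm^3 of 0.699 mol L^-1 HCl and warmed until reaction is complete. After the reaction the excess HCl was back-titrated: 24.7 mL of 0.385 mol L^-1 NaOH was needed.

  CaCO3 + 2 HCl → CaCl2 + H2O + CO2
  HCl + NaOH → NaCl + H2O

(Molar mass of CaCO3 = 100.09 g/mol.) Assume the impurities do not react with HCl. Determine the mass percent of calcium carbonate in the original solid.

n(HCl) added = 0.0401 × 0.699 = 0.0280 mol
n(NaOH) used in back-titration = 0.0247 × 0.385 = 9.51 × 10^-3 mol
n(HCl) left over = 9.51 × 10^-3 mol (1:1 ratio)
n(HCl) consumed by analyte = 0.0280 − 9.51 × 10^-3 = 0.0185 mol
From the 1:2 ratio, n(CaCO3) = 1/2 × 0.0185 = 9.26 × 10^-3 mol
mass of CaCO3 = 9.26 × 10^-3 × 100.09 = 0.927 g
% CaCO3 = 0.927 / 1.25 × 100 = 74.1 %

74.1 %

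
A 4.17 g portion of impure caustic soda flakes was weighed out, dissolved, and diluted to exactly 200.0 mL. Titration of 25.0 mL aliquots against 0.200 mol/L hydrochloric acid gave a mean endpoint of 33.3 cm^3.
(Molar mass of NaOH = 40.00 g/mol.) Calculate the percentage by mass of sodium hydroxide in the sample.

51.1 %

NaOH + HCl → NaCl + H2O
n(HCl) per titration = 0.0333 × 0.200 = 6.66 × 10^-3 mol
n(NaOH) in each aliquot = 6.66 × 10^-3 mol (1:1 ratio)
n(NaOH) in the whole flask = 6.66 × 10^-3 × 200.0/25.0 = 0.0533 mol
mass of NaOH = 0.0533 × 40.00 = 2.13 g
% NaOH = 2.13 / 4.17 × 100 = 51.1 %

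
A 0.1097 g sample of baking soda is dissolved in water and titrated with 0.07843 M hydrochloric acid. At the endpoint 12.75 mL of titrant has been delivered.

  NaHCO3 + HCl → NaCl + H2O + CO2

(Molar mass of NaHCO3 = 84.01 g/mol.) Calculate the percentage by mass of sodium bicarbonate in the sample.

n(HCl) = 0.01275 L × 0.07843 mol/L = 10.000 × 10^-4 mol
n(NaHCO3) = 10.000 × 10^-4 mol (1:1 ratio)
mass of NaHCO3 = 10.000 × 10^-4 × 84.01 g/mol = 0.08401 g
% NaHCO3 = 0.08401 / 0.1097 × 100 = 76.58 %

76.58 %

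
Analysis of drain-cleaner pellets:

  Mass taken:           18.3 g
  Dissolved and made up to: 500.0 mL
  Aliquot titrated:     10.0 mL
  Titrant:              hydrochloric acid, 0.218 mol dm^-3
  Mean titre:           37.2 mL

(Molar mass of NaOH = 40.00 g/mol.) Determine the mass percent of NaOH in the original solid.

NaOH + HCl → NaCl + H2O
n(HCl) per titration = 0.0372 × 0.218 = 8.11 × 10^-3 mol
n(NaOH) in each aliquot = 8.11 × 10^-3 mol (1:1 ratio)
n(NaOH) in the whole flask = 8.11 × 10^-3 × 500.0/10.0 = 0.405 mol
mass of NaOH = 0.405 × 40.00 = 16.2 g
% NaOH = 16.2 / 18.3 × 100 = 88.6 %

88.6 %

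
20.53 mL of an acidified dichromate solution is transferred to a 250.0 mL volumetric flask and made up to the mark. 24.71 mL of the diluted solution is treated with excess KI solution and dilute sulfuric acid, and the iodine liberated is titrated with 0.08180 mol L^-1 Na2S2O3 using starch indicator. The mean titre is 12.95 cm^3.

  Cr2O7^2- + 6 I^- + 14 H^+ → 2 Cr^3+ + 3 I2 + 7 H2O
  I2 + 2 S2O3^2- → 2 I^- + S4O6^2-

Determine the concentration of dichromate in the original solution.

0.08701 mol/L

n(S2O3^2-) = 0.01295 × 0.08180 = 1.059 × 10^-3 mol
n(I2) = n(S2O3^2-)/2 = 5.297 × 10^-4 mol
From the 1:3 ratio, n(Cr2O7^2-) in the aliquot = 1/3 × 5.297 × 10^-4 = 1.766 × 10^-4 mol
[Cr2O7^2-]_dilute = 1.766 × 10^-4 / 0.02471 = 0.007145 mol/L
[Cr2O7^2-]_original = 0.007145 × 250.0/20.53 = 0.08701 mol/L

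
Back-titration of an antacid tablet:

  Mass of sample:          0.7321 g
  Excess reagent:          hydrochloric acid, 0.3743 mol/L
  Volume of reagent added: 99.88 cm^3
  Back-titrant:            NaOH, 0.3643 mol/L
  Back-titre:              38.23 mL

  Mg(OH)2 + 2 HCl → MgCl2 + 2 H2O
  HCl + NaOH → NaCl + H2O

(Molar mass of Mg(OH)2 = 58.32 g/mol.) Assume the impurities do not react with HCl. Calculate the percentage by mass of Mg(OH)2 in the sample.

n(HCl) added = 0.09988 × 0.3743 = 0.03739 mol
n(NaOH) used in back-titration = 0.03823 × 0.3643 = 0.01393 mol
n(HCl) left over = 0.01393 mol (1:1 ratio)
n(HCl) consumed by analyte = 0.03739 − 0.01393 = 0.02346 mol
From the 1:2 ratio, n(Mg(OH)2) = 1/2 × 0.02346 = 0.01173 mol
mass of Mg(OH)2 = 0.01173 × 58.32 = 0.6840 g
% Mg(OH)2 = 0.6840 / 0.7321 × 100 = 93.43 %

93.43 %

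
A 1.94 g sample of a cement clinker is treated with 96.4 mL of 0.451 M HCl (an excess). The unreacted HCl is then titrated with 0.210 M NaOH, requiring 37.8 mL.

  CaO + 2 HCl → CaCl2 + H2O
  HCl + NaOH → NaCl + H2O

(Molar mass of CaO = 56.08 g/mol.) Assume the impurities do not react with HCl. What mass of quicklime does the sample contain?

n(HCl) added = 0.0964 × 0.451 = 0.0435 mol
n(NaOH) used in back-titration = 0.0378 × 0.210 = 7.94 × 10^-3 mol
n(HCl) left over = 7.94 × 10^-3 mol (1:1 ratio)
n(HCl) consumed by analyte = 0.0435 − 7.94 × 10^-3 = 0.0355 mol
From the 1:2 ratio, n(CaO) = 1/2 × 0.0355 = 0.0178 mol
mass of CaO = 0.0178 × 56.08 = 0.996 g

0.996 g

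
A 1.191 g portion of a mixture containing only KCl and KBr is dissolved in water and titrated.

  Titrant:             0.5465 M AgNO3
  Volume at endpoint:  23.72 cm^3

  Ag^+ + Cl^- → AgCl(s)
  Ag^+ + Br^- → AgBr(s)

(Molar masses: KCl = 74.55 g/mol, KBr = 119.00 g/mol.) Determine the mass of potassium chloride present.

n(AgNO3) = 0.02372 × 0.5465 = 0.01296 mol
Let x = n(KCl), y = n(KBr).
Titrant: 1x + 1y = 0.01296;  mass: 74.55x + 119.00y = 1.191
Solving, x = 7.910 × 10^-3 mol, y = 5.053 × 10^-3 mol
mass of KCl = 7.910 × 10^-3 × 74.55 = 0.5897 g

0.5897 g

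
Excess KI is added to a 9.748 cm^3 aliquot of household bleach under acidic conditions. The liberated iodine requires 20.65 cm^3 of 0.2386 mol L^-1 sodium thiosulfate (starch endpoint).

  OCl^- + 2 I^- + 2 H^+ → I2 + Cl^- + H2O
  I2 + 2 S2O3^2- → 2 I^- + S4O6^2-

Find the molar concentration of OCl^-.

0.2527 mol/L

n(S2O3^2-) = 0.02065 × 0.2386 = 4.927 × 10^-3 mol
n(I2) = n(S2O3^2-)/2 = 2.464 × 10^-3 mol
n(OCl^-) in the aliquot = 2.464 × 10^-3 mol (1:1 ratio)
[OCl^-] = 2.464 × 10^-3 / 0.009748 = 0.2527 mol/L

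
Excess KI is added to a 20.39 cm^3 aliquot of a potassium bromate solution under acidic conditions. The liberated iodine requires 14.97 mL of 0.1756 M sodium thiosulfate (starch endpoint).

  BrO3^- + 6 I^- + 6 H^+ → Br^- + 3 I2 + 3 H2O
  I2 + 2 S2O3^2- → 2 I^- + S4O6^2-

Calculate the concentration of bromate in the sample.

0.02149 M

n(S2O3^2-) = 0.01497 × 0.1756 = 2.629 × 10^-3 mol
n(I2) = n(S2O3^2-)/2 = 1.314 × 10^-3 mol
From the 1:3 ratio, n(BrO3^-) in the aliquot = 1/3 × 1.314 × 10^-3 = 4.381 × 10^-4 mol
[BrO3^-] = 4.381 × 10^-4 / 0.02039 = 0.02149 mol/L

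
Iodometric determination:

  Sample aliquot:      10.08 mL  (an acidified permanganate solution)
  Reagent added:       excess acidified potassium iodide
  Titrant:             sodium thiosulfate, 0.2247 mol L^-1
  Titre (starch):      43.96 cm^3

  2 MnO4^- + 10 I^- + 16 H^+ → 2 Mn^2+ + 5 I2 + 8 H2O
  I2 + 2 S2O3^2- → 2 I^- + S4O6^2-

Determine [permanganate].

n(S2O3^2-) = 0.04396 × 0.2247 = 9.878 × 10^-3 mol
n(I2) = n(S2O3^2-)/2 = 4.939 × 10^-3 mol
From the 2:5 ratio, n(MnO4^-) in the aliquot = 2/5 × 4.939 × 10^-3 = 1.976 × 10^-3 mol
[MnO4^-] = 1.976 × 10^-3 / 0.01008 = 0.1960 mol/L

0.1960 mol/L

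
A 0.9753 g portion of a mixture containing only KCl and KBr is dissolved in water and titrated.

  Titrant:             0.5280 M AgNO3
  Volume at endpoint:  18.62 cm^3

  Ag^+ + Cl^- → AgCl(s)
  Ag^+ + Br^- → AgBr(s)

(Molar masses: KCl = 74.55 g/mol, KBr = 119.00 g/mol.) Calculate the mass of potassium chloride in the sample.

n(AgNO3) = 0.01862 × 0.5280 = 9.831 × 10^-3 mol
Let x = n(KCl), y = n(KBr).
Titrant: 1x + 1y = 9.831 × 10^-3;  mass: 74.55x + 119.00y = 0.9753
Solving, x = 4.379 × 10^-3 mol, y = 5.453 × 10^-3 mol
mass of KCl = 4.379 × 10^-3 × 74.55 = 0.3264 g

0.3264 g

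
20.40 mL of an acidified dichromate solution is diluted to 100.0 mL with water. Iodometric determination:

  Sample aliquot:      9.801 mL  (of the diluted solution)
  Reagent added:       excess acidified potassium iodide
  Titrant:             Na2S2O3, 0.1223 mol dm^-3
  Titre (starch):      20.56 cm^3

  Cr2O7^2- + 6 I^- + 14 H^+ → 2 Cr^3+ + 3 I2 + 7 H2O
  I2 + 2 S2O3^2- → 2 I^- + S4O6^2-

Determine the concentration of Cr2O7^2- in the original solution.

n(S2O3^2-) = 0.02056 × 0.1223 = 2.514 × 10^-3 mol
n(I2) = n(S2O3^2-)/2 = 1.257 × 10^-3 mol
From the 1:3 ratio, n(Cr2O7^2-) in the aliquot = 1/3 × 1.257 × 10^-3 = 4.191 × 10^-4 mol
[Cr2O7^2-]_dilute = 4.191 × 10^-4 / 0.009801 = 0.04276 mol/L
[Cr2O7^2-]_original = 0.04276 × 100.0/20.40 = 0.2096 mol/L

0.2096 mol/L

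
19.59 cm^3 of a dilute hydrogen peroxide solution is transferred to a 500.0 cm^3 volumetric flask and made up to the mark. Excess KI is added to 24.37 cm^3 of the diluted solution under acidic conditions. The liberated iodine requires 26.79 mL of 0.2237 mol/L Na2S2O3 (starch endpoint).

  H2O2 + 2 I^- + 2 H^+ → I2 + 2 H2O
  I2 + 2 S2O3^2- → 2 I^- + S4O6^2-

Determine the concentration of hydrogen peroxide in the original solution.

n(S2O3^2-) = 0.02679 × 0.2237 = 5.993 × 10^-3 mol
n(I2) = n(S2O3^2-)/2 = 2.996 × 10^-3 mol
n(H2O2) in the aliquot = 2.996 × 10^-3 mol (1:1 ratio)
[H2O2]_dilute = 2.996 × 10^-3 / 0.02437 = 0.1230 mol/L
[H2O2]_original = 0.1230 × 500.0/19.59 = 3.138 mol/L

3.138 mol/L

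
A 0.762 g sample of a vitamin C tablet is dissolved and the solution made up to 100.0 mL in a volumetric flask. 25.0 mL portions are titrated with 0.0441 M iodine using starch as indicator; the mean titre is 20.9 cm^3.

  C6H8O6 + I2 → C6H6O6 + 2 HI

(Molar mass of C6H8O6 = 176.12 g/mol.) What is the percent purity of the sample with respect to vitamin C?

85.2 %

n(I2) per titration = 0.0209 × 0.0441 = 9.22 × 10^-4 mol
n(C6H8O6) in each aliquot = 9.22 × 10^-4 mol (1:1 ratio)
n(C6H8O6) in the whole flask = 9.22 × 10^-4 × 100.0/25.0 = 3.69 × 10^-3 mol
mass of C6H8O6 = 3.69 × 10^-3 × 176.12 = 0.649 g
% C6H8O6 = 0.649 / 0.762 × 100 = 85.2 %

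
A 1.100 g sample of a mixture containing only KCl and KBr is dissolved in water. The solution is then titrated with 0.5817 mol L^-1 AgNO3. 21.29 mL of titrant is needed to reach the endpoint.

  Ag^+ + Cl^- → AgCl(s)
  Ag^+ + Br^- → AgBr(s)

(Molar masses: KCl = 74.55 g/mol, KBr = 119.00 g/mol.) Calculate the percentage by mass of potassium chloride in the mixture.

n(AgNO3) = 0.02129 × 0.5817 = 0.01238 mol
Let x = n(KCl), y = n(KBr).
Titrant: 1x + 1y = 0.01238;  mass: 74.55x + 119.00y = 1.100
Solving, x = 8.408 × 10^-3 mol, y = 3.976 × 10^-3 mol
mass of KCl = 8.408 × 10^-3 × 74.55 = 0.6268 g
% KCl = 0.6268 / 1.100 × 100 = 56.98 %

56.98 %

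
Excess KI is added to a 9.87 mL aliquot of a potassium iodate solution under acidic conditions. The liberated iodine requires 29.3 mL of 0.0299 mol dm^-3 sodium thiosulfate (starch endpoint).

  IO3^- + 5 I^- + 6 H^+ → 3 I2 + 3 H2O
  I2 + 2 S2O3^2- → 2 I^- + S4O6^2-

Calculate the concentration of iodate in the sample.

0.0148 mol/L

n(S2O3^2-) = 0.0293 × 0.0299 = 8.76 × 10^-4 mol
n(I2) = n(S2O3^2-)/2 = 4.38 × 10^-4 mol
From the 1:3 ratio, n(IO3^-) in the aliquot = 1/3 × 4.38 × 10^-4 = 1.46 × 10^-4 mol
[IO3^-] = 1.46 × 10^-4 / 0.00987 = 0.0148 mol/L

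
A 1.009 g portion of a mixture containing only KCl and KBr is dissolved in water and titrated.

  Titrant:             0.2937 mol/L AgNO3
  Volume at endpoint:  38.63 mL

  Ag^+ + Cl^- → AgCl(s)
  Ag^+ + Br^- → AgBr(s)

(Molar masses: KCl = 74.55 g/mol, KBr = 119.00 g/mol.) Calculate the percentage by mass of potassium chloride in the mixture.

56.70 %

n(AgNO3) = 0.03863 × 0.2937 = 0.01135 mol
Let x = n(KCl), y = n(KBr).
Titrant: 1x + 1y = 0.01135;  mass: 74.55x + 119.00y = 1.009
Solving, x = 7.674 × 10^-3 mol, y = 3.671 × 10^-3 mol
mass of KCl = 7.674 × 10^-3 × 74.55 = 0.5721 g
% KCl = 0.5721 / 1.009 × 100 = 56.70 %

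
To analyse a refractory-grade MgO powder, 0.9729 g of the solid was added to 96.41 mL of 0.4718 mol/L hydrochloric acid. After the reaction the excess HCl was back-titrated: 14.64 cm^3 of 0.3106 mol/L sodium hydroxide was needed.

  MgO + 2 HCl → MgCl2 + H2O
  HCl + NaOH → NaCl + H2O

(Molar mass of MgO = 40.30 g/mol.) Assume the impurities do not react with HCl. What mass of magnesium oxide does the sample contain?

n(HCl) added = 0.09641 × 0.4718 = 0.04549 mol
n(NaOH) used in back-titration = 0.01464 × 0.3106 = 4.547 × 10^-3 mol
n(HCl) left over = 4.547 × 10^-3 mol (1:1 ratio)
n(HCl) consumed by analyte = 0.04549 − 4.547 × 10^-3 = 0.04094 mol
From the 1:2 ratio, n(MgO) = 1/2 × 0.04094 = 0.02047 mol
mass of MgO = 0.02047 × 40.30 = 0.8249 g

0.8249 g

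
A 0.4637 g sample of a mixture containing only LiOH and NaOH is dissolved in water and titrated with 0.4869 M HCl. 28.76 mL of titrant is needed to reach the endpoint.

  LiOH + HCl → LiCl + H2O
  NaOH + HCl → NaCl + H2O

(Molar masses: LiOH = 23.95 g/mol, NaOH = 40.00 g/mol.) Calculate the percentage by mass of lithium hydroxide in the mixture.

31.03 %

n(HCl) = 0.02876 × 0.4869 = 0.01400 mol
Let x = n(LiOH), y = n(NaOH).
Titrant: 1x + 1y = 0.01400;  mass: 23.95x + 40.00y = 0.4637
Solving, x = 6.008 × 10^-3 mol, y = 7.995 × 10^-3 mol
mass of LiOH = 6.008 × 10^-3 × 23.95 = 0.1439 g
% LiOH = 0.1439 / 0.4637 × 100 = 31.03 %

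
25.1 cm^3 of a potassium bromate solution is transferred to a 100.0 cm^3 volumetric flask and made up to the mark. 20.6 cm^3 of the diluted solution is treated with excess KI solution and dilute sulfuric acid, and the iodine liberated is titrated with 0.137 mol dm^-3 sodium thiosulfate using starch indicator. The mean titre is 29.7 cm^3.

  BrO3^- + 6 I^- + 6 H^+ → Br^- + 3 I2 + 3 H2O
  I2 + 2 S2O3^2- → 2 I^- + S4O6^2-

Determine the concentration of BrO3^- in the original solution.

0.131 mol/L

n(S2O3^2-) = 0.0297 × 0.137 = 4.07 × 10^-3 mol
n(I2) = n(S2O3^2-)/2 = 2.03 × 10^-3 mol
From the 1:3 ratio, n(BrO3^-) in the aliquot = 1/3 × 2.03 × 10^-3 = 6.78 × 10^-4 mol
[BrO3^-]_dilute = 6.78 × 10^-4 / 0.0206 = 0.0329 mol/L
[BrO3^-]_original = 0.0329 × 100.0/25.1 = 0.131 mol/L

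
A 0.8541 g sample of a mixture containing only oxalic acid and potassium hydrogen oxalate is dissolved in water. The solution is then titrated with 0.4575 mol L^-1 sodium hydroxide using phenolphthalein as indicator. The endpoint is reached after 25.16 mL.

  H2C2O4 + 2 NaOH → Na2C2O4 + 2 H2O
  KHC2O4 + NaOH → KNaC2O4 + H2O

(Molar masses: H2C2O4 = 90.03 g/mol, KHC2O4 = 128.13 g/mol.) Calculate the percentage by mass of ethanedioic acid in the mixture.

n(NaOH) = 0.02516 × 0.4575 = 0.01151 mol
Let x = n(H2C2O4), y = n(KHC2O4).
Titrant: 2x + 1y = 0.01151;  mass: 90.03x + 128.13y = 0.8541
Solving, x = 3.734 × 10^-3 mol, y = 4.042 × 10^-3 mol
mass of H2C2O4 = 3.734 × 10^-3 × 90.03 = 0.3362 g
% H2C2O4 = 0.3362 / 0.8541 × 100 = 39.36 %

39.36 %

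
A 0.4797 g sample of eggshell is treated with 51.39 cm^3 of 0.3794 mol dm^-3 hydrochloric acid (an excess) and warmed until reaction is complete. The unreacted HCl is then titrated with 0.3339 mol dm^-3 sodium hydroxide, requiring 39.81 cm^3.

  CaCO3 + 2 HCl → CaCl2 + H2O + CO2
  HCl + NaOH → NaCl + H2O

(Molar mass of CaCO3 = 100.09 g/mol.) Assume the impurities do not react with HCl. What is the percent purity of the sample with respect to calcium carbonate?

64.73 %

n(HCl) added = 0.05139 × 0.3794 = 0.01950 mol
n(NaOH) used in back-titration = 0.03981 × 0.3339 = 0.01329 mol
n(HCl) left over = 0.01329 mol (1:1 ratio)
n(HCl) consumed by analyte = 0.01950 − 0.01329 = 6.205 × 10^-3 mol
From the 1:2 ratio, n(CaCO3) = 1/2 × 6.205 × 10^-3 = 3.102 × 10^-3 mol
mass of CaCO3 = 3.102 × 10^-3 × 100.09 = 0.3105 g
% CaCO3 = 0.3105 / 0.4797 × 100 = 64.73 %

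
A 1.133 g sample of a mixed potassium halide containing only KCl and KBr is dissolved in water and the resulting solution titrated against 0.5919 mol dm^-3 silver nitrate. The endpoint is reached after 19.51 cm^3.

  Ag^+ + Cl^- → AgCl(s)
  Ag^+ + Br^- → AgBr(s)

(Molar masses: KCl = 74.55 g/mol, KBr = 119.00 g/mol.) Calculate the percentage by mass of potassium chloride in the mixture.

35.71 %

n(AgNO3) = 0.01951 × 0.5919 = 0.01155 mol
Let x = n(KCl), y = n(KBr).
Titrant: 1x + 1y = 0.01155;  mass: 74.55x + 119.00y = 1.133
Solving, x = 5.427 × 10^-3 mol, y = 6.121 × 10^-3 mol
mass of KCl = 5.427 × 10^-3 × 74.55 = 0.4045 g
% KCl = 0.4045 / 1.133 × 100 = 35.71 %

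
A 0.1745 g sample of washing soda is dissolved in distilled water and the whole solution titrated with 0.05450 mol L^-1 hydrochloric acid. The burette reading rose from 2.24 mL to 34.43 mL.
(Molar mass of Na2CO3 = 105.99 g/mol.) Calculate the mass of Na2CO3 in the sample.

Na2CO3 + 2 HCl → 2 NaCl + H2O + CO2
n(HCl) = 0.03219 L × 0.05450 mol/L = 1.754 × 10^-3 mol
From the 1:2 ratio, n(Na2CO3) = 1/2 × 1.754 × 10^-3 = 8.772 × 10^-4 mol
mass of Na2CO3 = 8.772 × 10^-4 × 105.99 g/mol = 0.09297 g

0.09297 g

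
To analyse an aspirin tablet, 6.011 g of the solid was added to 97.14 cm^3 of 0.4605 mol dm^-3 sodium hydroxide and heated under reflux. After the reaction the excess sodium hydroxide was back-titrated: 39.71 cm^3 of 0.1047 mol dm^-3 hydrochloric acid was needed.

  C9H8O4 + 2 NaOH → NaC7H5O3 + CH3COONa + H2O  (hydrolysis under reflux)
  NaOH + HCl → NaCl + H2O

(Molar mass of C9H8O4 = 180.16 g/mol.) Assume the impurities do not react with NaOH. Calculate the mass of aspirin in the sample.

3.655 g

n(NaOH) added = 0.09714 × 0.4605 = 0.04473 mol
n(HCl) used in back-titration = 0.03971 × 0.1047 = 4.158 × 10^-3 mol
n(NaOH) left over = 4.158 × 10^-3 mol (1:1 ratio)
n(NaOH) consumed by analyte = 0.04473 − 4.158 × 10^-3 = 0.04058 mol
From the 1:2 ratio, n(C9H8O4) = 1/2 × 0.04058 = 0.02029 mol
mass of C9H8O4 = 0.02029 × 180.16 = 3.655 g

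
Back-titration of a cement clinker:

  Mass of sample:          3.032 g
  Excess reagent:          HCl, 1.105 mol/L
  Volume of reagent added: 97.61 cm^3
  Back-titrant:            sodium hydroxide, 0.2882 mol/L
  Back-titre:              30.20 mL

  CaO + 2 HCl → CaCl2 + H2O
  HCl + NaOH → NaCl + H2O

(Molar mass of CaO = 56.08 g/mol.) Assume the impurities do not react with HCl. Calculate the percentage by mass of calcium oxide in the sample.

91.70 %

n(HCl) added = 0.09761 × 1.105 = 0.1079 mol
n(NaOH) used in back-titration = 0.03020 × 0.2882 = 8.704 × 10^-3 mol
n(HCl) left over = 8.704 × 10^-3 mol (1:1 ratio)
n(HCl) consumed by analyte = 0.1079 − 8.704 × 10^-3 = 0.09916 mol
From the 1:2 ratio, n(CaO) = 1/2 × 0.09916 = 0.04958 mol
mass of CaO = 0.04958 × 56.08 = 2.780 g
% CaO = 2.780 / 3.032 × 100 = 91.70 %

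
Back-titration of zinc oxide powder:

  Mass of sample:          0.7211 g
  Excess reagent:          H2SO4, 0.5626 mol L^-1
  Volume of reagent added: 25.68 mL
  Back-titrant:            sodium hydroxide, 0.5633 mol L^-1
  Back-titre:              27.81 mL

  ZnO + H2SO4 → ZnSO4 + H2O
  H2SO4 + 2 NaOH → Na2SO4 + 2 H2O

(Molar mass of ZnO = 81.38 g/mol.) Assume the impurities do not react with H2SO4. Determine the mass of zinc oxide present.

n(H2SO4) added = 0.02568 × 0.5626 = 0.01445 mol
n(NaOH) used in back-titration = 0.02781 × 0.5633 = 0.01567 mol
From the 1:2 ratio, n(H2SO4) left over = 1/2 × 0.01567 = 7.833 × 10^-3 mol
n(H2SO4) consumed by analyte = 0.01445 − 7.833 × 10^-3 = 6.615 × 10^-3 mol
n(ZnO) = 6.615 × 10^-3 mol (1:1 ratio)
mass of ZnO = 6.615 × 10^-3 × 81.38 = 0.5383 g

0.5383 g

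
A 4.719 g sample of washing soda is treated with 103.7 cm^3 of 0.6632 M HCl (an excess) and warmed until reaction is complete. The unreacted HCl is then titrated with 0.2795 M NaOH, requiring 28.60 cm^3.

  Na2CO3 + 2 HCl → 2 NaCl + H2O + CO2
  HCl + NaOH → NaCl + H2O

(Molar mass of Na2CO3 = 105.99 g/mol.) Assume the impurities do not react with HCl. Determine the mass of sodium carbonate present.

n(HCl) added = 0.1037 × 0.6632 = 0.06877 mol
n(NaOH) used in back-titration = 0.02860 × 0.2795 = 7.994 × 10^-3 mol
n(HCl) left over = 7.994 × 10^-3 mol (1:1 ratio)
n(HCl) consumed by analyte = 0.06877 − 7.994 × 10^-3 = 0.06078 mol
From the 1:2 ratio, n(Na2CO3) = 1/2 × 0.06078 = 0.03039 mol
mass of Na2CO3 = 0.03039 × 105.99 = 3.221 g

3.221 g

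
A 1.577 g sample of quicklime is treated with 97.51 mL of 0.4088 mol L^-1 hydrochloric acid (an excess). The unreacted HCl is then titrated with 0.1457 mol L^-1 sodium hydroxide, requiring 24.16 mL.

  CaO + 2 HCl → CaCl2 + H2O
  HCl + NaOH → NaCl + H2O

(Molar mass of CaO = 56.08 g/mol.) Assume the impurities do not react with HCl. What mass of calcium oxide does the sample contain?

1.019 g

n(HCl) added = 0.09751 × 0.4088 = 0.03986 mol
n(NaOH) used in back-titration = 0.02416 × 0.1457 = 3.520 × 10^-3 mol
n(HCl) left over = 3.520 × 10^-3 mol (1:1 ratio)
n(HCl) consumed by analyte = 0.03986 − 3.520 × 10^-3 = 0.03634 mol
From the 1:2 ratio, n(CaO) = 1/2 × 0.03634 = 0.01817 mol
mass of CaO = 0.01817 × 56.08 = 1.019 g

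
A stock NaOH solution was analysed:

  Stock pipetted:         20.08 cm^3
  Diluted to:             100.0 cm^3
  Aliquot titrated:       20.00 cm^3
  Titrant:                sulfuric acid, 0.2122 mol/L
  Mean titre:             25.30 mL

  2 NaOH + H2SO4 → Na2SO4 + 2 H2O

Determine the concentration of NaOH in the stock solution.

2.674 mol/L

n(H2SO4) = 0.02530 × 0.2122 = 5.369 × 10^-3 mol
From the 2:1 ratio, n(NaOH) in the aliquot = 2/1 × 5.369 × 10^-3 = 0.01074 mol
[NaOH]_dilute = 0.01074 / 0.02000 = 0.5369 mol/L
Dilution factor = 100.0 / 20.08 = 4.980
[NaOH]_stock = 0.5369 × 4.980 = 2.674 mol/L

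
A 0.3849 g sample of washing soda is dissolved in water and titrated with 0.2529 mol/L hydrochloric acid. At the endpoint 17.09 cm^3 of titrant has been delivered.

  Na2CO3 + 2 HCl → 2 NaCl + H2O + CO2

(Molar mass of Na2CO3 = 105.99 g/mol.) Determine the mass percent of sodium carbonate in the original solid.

n(HCl) = 0.01709 L × 0.2529 mol/L = 4.322 × 10^-3 mol
From the 1:2 ratio, n(Na2CO3) = 1/2 × 4.322 × 10^-3 = 2.161 × 10^-3 mol
mass of Na2CO3 = 2.161 × 10^-3 × 105.99 g/mol = 0.2290 g
% Na2CO3 = 0.2290 / 0.3849 × 100 = 59.51 %

59.51 %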